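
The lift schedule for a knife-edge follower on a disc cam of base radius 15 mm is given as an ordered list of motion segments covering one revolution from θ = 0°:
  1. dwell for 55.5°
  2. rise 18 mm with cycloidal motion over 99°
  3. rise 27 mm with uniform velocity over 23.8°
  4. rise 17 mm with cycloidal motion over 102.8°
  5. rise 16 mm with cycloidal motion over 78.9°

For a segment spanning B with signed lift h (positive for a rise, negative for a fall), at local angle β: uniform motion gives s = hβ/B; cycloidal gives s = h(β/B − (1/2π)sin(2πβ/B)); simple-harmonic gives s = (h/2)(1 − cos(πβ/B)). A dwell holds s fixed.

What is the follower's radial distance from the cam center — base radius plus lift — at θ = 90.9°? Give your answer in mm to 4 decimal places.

seg 1 [0°–55.5°] dwell: s stays 0.0000
seg 2 [55.5°–154.5°] cycloidal, h=18: θ=90.9° here. β=35.4, B=99. 18·(0.3576 − sin(2π·0.3576)/(2π)) = 4.2014 → s = 4.2014
radial distance = base radius + s = 15 + 4.2014 = 19.2014

19.2014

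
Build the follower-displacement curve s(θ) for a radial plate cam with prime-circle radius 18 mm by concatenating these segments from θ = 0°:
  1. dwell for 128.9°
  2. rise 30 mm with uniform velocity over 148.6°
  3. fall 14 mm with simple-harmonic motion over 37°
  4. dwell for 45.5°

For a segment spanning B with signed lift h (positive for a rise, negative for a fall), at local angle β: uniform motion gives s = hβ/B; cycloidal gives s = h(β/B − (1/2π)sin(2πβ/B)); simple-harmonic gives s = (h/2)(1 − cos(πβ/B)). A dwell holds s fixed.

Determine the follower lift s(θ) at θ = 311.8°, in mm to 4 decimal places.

seg 1 [0°–128.9°] dwell: s stays 0.0000
seg 2 [128.9°–277.5°] uniform, h=30: full span → s += 30 → s = 30.0000
seg 3 [277.5°–314.5°] simple-harmonic, h=-14: θ=311.8° here. β=34.3, B=37. -14/2·(1 − cos(π·0.9270)) = -13.8169 → s = 16.1831

16.1831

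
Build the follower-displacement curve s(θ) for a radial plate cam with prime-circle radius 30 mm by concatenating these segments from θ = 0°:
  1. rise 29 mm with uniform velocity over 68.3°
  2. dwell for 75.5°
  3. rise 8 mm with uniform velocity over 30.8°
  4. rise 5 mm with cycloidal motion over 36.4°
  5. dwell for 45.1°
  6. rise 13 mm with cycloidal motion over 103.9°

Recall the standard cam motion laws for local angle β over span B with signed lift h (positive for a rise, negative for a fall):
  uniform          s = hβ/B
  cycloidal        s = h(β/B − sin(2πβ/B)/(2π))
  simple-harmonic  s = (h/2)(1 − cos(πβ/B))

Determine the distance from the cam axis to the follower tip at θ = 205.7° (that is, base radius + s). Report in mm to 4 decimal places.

seg 1 [0°–68.3°] uniform, h=29: full span → s += 29 → s = 29.0000
seg 2 [68.3°–143.8°] dwell: s stays 29.0000
seg 3 [143.8°–174.6°] uniform, h=8: full span → s += 8 → s = 37.0000
seg 4 [174.6°–211°] cycloidal, h=5: θ=205.7° here. β=31.1, B=36.4. 5·(0.8544 − sin(2π·0.8544)/(2π)) = 4.9026 → s = 41.9026
radial distance = base radius + s = 30 + 41.9026 = 71.9026

71.9026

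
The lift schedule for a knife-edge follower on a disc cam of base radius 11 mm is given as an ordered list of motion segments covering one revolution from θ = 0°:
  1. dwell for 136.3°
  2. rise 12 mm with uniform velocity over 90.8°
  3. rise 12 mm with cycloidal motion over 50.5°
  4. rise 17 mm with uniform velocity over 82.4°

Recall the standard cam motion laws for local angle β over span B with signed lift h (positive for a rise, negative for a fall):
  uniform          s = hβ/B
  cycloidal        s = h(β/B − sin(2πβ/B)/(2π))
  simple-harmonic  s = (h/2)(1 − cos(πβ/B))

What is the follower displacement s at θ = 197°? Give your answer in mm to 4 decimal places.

seg 1 [0°–136.3°] dwell: s stays 0.0000
seg 2 [136.3°–227.1°] uniform, h=12: θ=197° here. β=60.7, B=90.8. 12·60.7/90.8 = 8.0220 → s = 8.0220

8.0220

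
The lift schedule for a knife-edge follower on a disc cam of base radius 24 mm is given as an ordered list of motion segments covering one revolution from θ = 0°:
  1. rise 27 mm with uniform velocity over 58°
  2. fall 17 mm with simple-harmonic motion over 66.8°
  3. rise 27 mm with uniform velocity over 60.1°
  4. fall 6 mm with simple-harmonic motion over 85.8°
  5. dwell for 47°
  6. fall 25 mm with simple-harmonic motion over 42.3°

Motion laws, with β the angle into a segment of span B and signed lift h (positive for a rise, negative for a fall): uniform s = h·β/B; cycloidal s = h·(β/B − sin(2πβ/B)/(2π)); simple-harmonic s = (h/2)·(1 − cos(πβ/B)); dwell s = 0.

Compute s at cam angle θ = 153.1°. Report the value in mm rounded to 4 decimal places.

seg 1 [0°–58°] uniform, h=27: full span → s += 27 → s = 27.0000
seg 2 [58°–124.8°] simple-harmonic, h=-17: full span → s += -17 → s = 10.0000
seg 3 [124.8°–184.9°] uniform, h=27: θ=153.1° here. β=28.3, B=60.1. 27·28.3/60.1 = 12.7138 → s = 22.7138

22.7138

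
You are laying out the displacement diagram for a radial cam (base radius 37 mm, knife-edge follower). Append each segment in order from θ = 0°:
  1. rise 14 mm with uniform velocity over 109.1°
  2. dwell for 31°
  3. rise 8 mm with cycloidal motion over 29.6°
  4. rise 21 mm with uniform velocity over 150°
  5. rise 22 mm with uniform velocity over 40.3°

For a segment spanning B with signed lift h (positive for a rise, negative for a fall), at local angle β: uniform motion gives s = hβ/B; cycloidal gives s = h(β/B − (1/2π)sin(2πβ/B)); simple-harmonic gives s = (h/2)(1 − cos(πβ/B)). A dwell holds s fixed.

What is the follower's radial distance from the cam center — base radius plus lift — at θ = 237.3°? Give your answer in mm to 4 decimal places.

seg 1 [0°–109.1°] uniform, h=14: full span → s += 14 → s = 14.0000
seg 2 [109.1°–140.1°] dwell: s stays 14.0000
seg 3 [140.1°–169.7°] cycloidal, h=8: full span → s += 8 → s = 22.0000
seg 4 [169.7°–319.7°] uniform, h=21: θ=237.3° here. β=67.6, B=150. 21·67.6/150 = 9.4640 → s = 31.4640
radial distance = base radius + s = 37 + 31.4640 = 68.4640

68.4640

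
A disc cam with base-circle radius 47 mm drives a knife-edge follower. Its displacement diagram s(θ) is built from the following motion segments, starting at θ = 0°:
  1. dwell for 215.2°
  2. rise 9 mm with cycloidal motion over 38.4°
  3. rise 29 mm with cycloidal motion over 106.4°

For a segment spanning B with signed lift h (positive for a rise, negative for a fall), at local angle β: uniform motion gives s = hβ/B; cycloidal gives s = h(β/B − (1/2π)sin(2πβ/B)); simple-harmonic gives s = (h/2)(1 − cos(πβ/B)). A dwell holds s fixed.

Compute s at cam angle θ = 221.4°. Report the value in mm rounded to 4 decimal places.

seg 1 [0°–215.2°] dwell: s stays 0.0000
seg 2 [215.2°–253.6°] cycloidal, h=9: θ=221.4° here. β=6.2, B=38.4. 9·(0.1615 − sin(2π·0.1615)/(2π)) = 0.2367 → s = 0.2367

0.2367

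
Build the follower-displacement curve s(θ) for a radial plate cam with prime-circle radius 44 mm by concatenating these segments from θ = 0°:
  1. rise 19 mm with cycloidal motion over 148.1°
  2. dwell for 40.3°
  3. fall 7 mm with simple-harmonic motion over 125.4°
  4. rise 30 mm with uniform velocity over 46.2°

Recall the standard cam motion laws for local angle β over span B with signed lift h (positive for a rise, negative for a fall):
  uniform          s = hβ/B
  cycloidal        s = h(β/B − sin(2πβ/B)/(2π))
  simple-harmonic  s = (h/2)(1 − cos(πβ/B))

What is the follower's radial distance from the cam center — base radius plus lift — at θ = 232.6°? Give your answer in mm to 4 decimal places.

seg 1 [0°–148.1°] cycloidal, h=19: full span → s += 19 → s = 19.0000
seg 2 [148.1°–188.4°] dwell: s stays 19.0000
seg 3 [188.4°–313.8°] simple-harmonic, h=-7: θ=232.6° here. β=44.2, B=125.4. -7/2·(1 − cos(π·0.3525)) = -1.9353 → s = 17.0647
radial distance = base radius + s = 44 + 17.0647 = 61.0647

61.0647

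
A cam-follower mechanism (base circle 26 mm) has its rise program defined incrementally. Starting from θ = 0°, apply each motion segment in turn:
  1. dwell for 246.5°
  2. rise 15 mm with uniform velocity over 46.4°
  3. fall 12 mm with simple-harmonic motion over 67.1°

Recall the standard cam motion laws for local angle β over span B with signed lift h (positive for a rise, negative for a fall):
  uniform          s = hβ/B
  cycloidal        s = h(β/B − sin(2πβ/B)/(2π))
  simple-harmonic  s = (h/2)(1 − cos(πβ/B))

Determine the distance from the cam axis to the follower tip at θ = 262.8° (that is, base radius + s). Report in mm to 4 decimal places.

seg 1 [0°–246.5°] dwell: s stays 0.0000
seg 2 [246.5°–292.9°] uniform, h=15: θ=262.8° here. β=16.3, B=46.4. 15·16.3/46.4 = 5.2694 → s = 5.2694
radial distance = base radius + s = 26 + 5.2694 = 31.2694

31.2694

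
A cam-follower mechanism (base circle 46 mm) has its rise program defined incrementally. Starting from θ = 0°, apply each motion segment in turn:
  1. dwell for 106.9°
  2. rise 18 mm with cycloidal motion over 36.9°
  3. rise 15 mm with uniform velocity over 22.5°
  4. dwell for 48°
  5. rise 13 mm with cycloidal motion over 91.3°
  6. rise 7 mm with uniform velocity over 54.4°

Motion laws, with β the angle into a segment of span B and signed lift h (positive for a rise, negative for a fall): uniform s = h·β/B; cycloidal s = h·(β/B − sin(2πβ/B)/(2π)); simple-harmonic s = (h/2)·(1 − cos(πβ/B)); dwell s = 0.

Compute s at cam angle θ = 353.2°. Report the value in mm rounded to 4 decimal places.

seg 1 [0°–106.9°] dwell: s stays 0.0000
seg 2 [106.9°–143.8°] cycloidal, h=18: full span → s += 18 → s = 18.0000
seg 3 [143.8°–166.3°] uniform, h=15: full span → s += 15 → s = 33.0000
seg 4 [166.3°–214.3°] dwell: s stays 33.0000
seg 5 [214.3°–305.6°] cycloidal, h=13: full span → s += 13 → s = 46.0000
seg 6 [305.6°–360°] uniform, h=7: θ=353.2° here. β=47.6, B=54.4. 7·47.6/54.4 = 6.1250 → s = 52.1250

52.1250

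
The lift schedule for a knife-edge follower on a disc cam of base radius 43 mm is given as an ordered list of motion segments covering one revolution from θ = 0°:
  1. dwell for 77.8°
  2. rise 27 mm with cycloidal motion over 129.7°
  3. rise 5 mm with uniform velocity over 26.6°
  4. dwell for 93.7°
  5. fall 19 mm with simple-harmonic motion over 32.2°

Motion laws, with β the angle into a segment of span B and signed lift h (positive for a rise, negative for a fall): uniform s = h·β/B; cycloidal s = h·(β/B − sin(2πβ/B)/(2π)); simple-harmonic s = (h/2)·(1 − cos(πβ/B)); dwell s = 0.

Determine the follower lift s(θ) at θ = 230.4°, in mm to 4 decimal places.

seg 1 [0°–77.8°] dwell: s stays 0.0000
seg 2 [77.8°–207.5°] cycloidal, h=27: full span → s += 27 → s = 27.0000
seg 3 [207.5°–234.1°] uniform, h=5: θ=230.4° here. β=22.9, B=26.6. 5·22.9/26.6 = 4.3045 → s = 31.3045

31.3045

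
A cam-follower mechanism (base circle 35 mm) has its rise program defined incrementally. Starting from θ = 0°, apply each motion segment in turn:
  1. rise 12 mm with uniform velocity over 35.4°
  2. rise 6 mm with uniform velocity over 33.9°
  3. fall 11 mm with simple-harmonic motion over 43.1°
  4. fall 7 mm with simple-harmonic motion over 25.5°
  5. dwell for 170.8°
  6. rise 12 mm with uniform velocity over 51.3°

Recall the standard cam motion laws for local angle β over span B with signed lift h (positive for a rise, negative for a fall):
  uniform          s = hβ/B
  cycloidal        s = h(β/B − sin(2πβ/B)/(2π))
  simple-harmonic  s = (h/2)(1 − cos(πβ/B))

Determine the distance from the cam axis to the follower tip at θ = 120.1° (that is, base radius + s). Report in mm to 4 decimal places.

seg 1 [0°–35.4°] uniform, h=12: full span → s += 12 → s = 12.0000
seg 2 [35.4°–69.3°] uniform, h=6: full span → s += 6 → s = 18.0000
seg 3 [69.3°–112.4°] simple-harmonic, h=-11: full span → s += -11 → s = 7.0000
seg 4 [112.4°–137.9°] simple-harmonic, h=-7: θ=120.1° here. β=7.7, B=25.5. -7/2·(1 − cos(π·0.3020)) = -1.4602 → s = 5.5398
radial distance = base radius + s = 35 + 5.5398 = 40.5398

40.5398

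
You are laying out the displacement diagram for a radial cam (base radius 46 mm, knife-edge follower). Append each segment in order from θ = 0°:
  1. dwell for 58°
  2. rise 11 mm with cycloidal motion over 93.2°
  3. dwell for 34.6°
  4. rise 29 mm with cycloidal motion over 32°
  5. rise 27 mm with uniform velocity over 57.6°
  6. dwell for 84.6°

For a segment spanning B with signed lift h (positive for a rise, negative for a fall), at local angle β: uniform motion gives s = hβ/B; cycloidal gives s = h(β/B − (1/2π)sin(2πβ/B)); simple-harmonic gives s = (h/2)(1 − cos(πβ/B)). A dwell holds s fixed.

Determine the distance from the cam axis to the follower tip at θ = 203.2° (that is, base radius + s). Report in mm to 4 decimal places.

seg 1 [0°–58°] dwell: s stays 0.0000
seg 2 [58°–151.2°] cycloidal, h=11: full span → s += 11 → s = 11.0000
seg 3 [151.2°–185.8°] dwell: s stays 11.0000
seg 4 [185.8°–217.8°] cycloidal, h=29: θ=203.2° here. β=17.4, B=32. 29·(0.5437 − sin(2π·0.5437)/(2π)) = 17.0216 → s = 28.0216
radial distance = base radius + s = 46 + 28.0216 = 74.0216

74.0216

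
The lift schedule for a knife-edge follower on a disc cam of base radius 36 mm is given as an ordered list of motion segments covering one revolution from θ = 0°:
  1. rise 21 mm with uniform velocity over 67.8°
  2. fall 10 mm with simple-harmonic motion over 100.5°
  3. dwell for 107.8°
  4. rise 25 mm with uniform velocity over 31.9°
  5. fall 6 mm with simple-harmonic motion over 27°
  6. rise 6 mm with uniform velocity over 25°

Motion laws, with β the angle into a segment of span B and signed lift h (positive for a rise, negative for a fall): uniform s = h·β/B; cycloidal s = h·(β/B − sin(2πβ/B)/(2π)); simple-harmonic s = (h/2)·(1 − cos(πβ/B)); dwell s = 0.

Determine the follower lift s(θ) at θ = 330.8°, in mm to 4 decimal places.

seg 1 [0°–67.8°] uniform, h=21: full span → s += 21 → s = 21.0000
seg 2 [67.8°–168.3°] simple-harmonic, h=-10: full span → s += -10 → s = 11.0000
seg 3 [168.3°–276.1°] dwell: s stays 11.0000
seg 4 [276.1°–308°] uniform, h=25: full span → s += 25 → s = 36.0000
seg 5 [308°–335°] simple-harmonic, h=-6: θ=330.8° here. β=22.8, B=27. -6/2·(1 − cos(π·0.8444)) = -5.6488 → s = 30.3512

30.3512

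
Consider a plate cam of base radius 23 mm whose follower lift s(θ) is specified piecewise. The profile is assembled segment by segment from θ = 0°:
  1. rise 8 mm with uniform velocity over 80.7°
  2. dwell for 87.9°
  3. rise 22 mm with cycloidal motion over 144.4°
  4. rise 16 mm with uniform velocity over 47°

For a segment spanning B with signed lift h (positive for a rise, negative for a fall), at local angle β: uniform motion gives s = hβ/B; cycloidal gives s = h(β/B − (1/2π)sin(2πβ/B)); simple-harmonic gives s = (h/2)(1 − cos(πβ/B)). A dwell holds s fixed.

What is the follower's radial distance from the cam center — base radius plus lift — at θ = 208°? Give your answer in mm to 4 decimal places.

seg 1 [0°–80.7°] uniform, h=8: full span → s += 8 → s = 8.0000
seg 2 [80.7°–168.6°] dwell: s stays 8.0000
seg 3 [168.6°–313°] cycloidal, h=22: θ=208° here. β=39.4, B=144.4. 22·(0.2729 − sin(2π·0.2729)/(2π)) = 2.5374 → s = 10.5374
radial distance = base radius + s = 23 + 10.5374 = 33.5374

33.5374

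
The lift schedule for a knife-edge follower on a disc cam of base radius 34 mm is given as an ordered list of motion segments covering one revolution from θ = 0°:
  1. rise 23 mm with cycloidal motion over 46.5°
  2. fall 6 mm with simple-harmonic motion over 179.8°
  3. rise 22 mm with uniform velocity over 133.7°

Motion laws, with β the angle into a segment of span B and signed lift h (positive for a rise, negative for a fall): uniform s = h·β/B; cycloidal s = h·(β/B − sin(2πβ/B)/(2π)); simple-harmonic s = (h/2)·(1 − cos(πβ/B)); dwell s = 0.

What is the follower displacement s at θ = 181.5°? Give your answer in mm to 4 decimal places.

seg 1 [0°–46.5°] cycloidal, h=23: full span → s += 23 → s = 23.0000
seg 2 [46.5°–226.3°] simple-harmonic, h=-6: θ=181.5° here. β=135, B=179.8. -6/2·(1 − cos(π·0.7508)) = -5.1269 → s = 17.8731

17.8731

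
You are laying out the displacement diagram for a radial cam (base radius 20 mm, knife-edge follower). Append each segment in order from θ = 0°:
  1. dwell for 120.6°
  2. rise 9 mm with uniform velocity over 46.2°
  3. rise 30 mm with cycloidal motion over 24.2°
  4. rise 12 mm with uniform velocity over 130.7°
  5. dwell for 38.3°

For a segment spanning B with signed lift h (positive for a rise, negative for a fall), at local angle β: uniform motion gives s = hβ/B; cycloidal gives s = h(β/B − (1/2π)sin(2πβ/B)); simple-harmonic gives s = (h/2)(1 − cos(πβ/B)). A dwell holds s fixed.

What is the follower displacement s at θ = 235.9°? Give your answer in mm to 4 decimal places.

seg 1 [0°–120.6°] dwell: s stays 0.0000
seg 2 [120.6°–166.8°] uniform, h=9: full span → s += 9 → s = 9.0000
seg 3 [166.8°–191°] cycloidal, h=30: full span → s += 30 → s = 39.0000
seg 4 [191°–321.7°] uniform, h=12: θ=235.9° here. β=44.9, B=130.7. 12·44.9/130.7 = 4.1224 → s = 43.1224

43.1224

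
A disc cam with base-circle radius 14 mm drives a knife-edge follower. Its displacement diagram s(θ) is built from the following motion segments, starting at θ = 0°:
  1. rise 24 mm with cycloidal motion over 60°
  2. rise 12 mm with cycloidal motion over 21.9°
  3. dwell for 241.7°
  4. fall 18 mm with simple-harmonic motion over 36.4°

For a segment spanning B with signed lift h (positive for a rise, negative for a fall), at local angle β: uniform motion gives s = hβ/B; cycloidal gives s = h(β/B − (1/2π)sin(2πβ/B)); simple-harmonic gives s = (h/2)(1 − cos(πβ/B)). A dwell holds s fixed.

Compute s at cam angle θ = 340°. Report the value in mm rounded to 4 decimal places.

seg 1 [0°–60°] cycloidal, h=24: full span → s += 24 → s = 24.0000
seg 2 [60°–81.9°] cycloidal, h=12: full span → s += 12 → s = 36.0000
seg 3 [81.9°–323.6°] dwell: s stays 36.0000
seg 4 [323.6°–360°] simple-harmonic, h=-18: θ=340° here. β=16.4, B=36.4. -18/2·(1 − cos(π·0.4505)) = -7.6074 → s = 28.3926

28.3926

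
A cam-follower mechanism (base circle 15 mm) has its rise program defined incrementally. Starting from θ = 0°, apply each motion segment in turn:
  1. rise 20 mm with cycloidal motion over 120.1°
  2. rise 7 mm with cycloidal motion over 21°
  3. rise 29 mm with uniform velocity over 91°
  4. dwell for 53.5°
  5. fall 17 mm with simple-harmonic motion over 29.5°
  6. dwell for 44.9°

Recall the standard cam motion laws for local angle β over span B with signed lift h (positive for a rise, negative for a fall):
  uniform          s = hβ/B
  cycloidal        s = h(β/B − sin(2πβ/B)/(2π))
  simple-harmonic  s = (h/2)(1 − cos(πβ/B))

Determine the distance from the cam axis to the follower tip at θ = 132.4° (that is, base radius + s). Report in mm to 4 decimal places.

seg 1 [0°–120.1°] cycloidal, h=20: full span → s += 20 → s = 20.0000
seg 2 [120.1°–141.1°] cycloidal, h=7: θ=132.4° here. β=12.3, B=21. 7·(0.5857 − sin(2π·0.5857)/(2π)) = 4.6714 → s = 24.6714
radial distance = base radius + s = 15 + 24.6714 = 39.6714

39.6714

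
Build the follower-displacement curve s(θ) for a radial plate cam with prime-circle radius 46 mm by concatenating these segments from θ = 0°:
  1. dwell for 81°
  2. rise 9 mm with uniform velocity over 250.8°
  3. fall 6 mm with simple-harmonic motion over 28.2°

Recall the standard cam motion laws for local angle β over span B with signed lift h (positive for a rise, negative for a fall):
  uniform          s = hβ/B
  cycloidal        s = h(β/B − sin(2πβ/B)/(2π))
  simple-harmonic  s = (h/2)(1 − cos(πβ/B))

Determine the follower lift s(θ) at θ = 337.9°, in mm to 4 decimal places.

seg 1 [0°–81°] dwell: s stays 0.0000
seg 2 [81°–331.8°] uniform, h=9: full span → s += 9 → s = 9.0000
seg 3 [331.8°–360°] simple-harmonic, h=-6: θ=337.9° here. β=6.1, B=28.2. -6/2·(1 − cos(π·0.2163)) = -0.6665 → s = 8.3335

8.3335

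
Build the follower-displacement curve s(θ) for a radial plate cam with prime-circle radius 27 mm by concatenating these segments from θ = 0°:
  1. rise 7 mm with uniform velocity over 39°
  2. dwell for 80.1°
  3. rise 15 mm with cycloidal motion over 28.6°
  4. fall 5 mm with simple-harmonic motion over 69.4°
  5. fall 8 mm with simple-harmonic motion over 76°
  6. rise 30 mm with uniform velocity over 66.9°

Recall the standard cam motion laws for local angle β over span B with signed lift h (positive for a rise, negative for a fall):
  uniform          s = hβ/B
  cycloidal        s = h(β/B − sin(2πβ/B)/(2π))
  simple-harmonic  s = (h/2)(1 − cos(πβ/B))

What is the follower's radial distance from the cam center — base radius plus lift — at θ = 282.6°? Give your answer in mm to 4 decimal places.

seg 1 [0°–39°] uniform, h=7: full span → s += 7 → s = 7.0000
seg 2 [39°–119.1°] dwell: s stays 7.0000
seg 3 [119.1°–147.7°] cycloidal, h=15: full span → s += 15 → s = 22.0000
seg 4 [147.7°–217.1°] simple-harmonic, h=-5: full span → s += -5 → s = 17.0000
seg 5 [217.1°–293.1°] simple-harmonic, h=-8: θ=282.6° here. β=65.5, B=76. -8/2·(1 − cos(π·0.8618)) = -7.6291 → s = 9.3709
radial distance = base radius + s = 27 + 9.3709 = 36.3709

36.3709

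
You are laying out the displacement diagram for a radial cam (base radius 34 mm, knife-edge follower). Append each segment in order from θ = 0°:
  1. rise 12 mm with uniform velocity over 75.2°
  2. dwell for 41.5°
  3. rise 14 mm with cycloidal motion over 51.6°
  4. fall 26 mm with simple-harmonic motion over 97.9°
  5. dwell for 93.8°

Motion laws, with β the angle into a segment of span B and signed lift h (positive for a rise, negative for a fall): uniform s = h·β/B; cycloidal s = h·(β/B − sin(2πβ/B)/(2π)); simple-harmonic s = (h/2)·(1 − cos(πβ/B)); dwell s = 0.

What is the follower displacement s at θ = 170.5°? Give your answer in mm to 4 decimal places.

seg 1 [0°–75.2°] uniform, h=12: full span → s += 12 → s = 12.0000
seg 2 [75.2°–116.7°] dwell: s stays 12.0000
seg 3 [116.7°–168.3°] cycloidal, h=14: full span → s += 14 → s = 26.0000
seg 4 [168.3°–266.2°] simple-harmonic, h=-26: θ=170.5° here. β=2.2, B=97.9. -26/2·(1 − cos(π·0.0225)) = -0.0324 → s = 25.9676

25.9676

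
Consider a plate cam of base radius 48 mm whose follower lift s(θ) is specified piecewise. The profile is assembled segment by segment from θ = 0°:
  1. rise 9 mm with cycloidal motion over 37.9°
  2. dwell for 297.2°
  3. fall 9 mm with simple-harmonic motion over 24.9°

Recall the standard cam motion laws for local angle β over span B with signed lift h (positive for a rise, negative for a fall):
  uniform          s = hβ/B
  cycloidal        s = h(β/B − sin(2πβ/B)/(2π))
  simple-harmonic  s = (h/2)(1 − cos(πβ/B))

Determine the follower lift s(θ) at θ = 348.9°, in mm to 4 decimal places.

seg 1 [0°–37.9°] cycloidal, h=9: full span → s += 9 → s = 9.0000
seg 2 [37.9°–335.1°] dwell: s stays 9.0000
seg 3 [335.1°–360°] simple-harmonic, h=-9: θ=348.9° here. β=13.8, B=24.9. -9/2·(1 − cos(π·0.5542)) = -5.2628 → s = 3.7372

3.7372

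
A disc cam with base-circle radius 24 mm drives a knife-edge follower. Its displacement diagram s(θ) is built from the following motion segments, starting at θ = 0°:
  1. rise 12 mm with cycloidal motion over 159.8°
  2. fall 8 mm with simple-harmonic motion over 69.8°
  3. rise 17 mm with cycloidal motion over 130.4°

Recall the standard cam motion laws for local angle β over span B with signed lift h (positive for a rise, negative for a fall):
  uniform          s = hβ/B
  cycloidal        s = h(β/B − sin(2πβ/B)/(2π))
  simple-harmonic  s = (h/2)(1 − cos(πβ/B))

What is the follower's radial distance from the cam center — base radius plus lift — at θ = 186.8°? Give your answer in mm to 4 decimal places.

seg 1 [0°–159.8°] cycloidal, h=12: full span → s += 12 → s = 12.0000
seg 2 [159.8°–229.6°] simple-harmonic, h=-8: θ=186.8° here. β=27, B=69.8. -8/2·(1 − cos(π·0.3868)) = -2.6075 → s = 9.3925
radial distance = base radius + s = 24 + 9.3925 = 33.3925

33.3925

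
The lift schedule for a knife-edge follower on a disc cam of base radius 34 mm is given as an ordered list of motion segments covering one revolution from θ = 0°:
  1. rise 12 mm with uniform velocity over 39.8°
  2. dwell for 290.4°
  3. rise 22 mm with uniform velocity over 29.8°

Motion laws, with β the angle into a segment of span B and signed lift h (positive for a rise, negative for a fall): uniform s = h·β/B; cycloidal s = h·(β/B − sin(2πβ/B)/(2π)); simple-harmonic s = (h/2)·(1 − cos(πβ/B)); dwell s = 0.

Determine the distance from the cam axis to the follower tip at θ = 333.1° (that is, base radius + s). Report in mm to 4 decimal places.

seg 1 [0°–39.8°] uniform, h=12: full span → s += 12 → s = 12.0000
seg 2 [39.8°–330.2°] dwell: s stays 12.0000
seg 3 [330.2°–360°] uniform, h=22: θ=333.1° here. β=2.9, B=29.8. 22·2.9/29.8 = 2.1409 → s = 14.1409
radial distance = base radius + s = 34 + 14.1409 = 48.1409

48.1409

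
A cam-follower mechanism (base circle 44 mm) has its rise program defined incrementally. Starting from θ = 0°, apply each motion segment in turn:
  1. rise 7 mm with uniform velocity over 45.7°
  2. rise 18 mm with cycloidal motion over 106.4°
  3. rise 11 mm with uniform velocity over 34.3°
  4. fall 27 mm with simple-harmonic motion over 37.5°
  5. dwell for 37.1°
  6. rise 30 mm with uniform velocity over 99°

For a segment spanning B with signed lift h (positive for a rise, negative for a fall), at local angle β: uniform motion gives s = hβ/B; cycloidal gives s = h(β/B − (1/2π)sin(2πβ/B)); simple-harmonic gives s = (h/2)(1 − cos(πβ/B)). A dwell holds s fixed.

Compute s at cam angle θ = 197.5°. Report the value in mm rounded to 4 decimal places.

seg 1 [0°–45.7°] uniform, h=7: full span → s += 7 → s = 7.0000
seg 2 [45.7°–152.1°] cycloidal, h=18: full span → s += 18 → s = 25.0000
seg 3 [152.1°–186.4°] uniform, h=11: full span → s += 11 → s = 36.0000
seg 4 [186.4°–223.9°] simple-harmonic, h=-27: θ=197.5° here. β=11.1, B=37.5. -27/2·(1 − cos(π·0.2960)) = -5.4283 → s = 30.5717

30.5717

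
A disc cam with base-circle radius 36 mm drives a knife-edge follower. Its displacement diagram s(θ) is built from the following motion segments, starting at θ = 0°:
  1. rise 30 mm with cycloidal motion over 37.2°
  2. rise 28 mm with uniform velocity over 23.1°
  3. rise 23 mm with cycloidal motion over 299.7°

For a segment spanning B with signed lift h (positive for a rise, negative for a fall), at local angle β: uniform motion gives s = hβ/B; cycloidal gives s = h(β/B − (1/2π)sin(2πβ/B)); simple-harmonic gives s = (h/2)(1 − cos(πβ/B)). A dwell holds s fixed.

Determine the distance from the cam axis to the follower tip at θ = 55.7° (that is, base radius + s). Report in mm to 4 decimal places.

seg 1 [0°–37.2°] cycloidal, h=30: full span → s += 30 → s = 30.0000
seg 2 [37.2°–60.3°] uniform, h=28: θ=55.7° here. β=18.5, B=23.1. 28·18.5/23.1 = 22.4242 → s = 52.4242
radial distance = base radius + s = 36 + 52.4242 = 88.4242

88.4242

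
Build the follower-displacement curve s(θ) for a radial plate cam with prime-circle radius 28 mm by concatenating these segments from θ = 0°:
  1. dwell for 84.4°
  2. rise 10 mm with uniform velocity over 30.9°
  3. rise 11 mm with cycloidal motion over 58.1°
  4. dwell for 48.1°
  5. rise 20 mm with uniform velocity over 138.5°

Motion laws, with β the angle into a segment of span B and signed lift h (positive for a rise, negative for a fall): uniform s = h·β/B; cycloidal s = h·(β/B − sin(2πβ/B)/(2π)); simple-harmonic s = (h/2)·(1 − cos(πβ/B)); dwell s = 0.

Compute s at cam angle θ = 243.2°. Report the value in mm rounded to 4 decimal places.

seg 1 [0°–84.4°] dwell: s stays 0.0000
seg 2 [84.4°–115.3°] uniform, h=10: full span → s += 10 → s = 10.0000
seg 3 [115.3°–173.4°] cycloidal, h=11: full span → s += 11 → s = 21.0000
seg 4 [173.4°–221.5°] dwell: s stays 21.0000
seg 5 [221.5°–360°] uniform, h=20: θ=243.2° here. β=21.7, B=138.5. 20·21.7/138.5 = 3.1336 → s = 24.1336

24.1336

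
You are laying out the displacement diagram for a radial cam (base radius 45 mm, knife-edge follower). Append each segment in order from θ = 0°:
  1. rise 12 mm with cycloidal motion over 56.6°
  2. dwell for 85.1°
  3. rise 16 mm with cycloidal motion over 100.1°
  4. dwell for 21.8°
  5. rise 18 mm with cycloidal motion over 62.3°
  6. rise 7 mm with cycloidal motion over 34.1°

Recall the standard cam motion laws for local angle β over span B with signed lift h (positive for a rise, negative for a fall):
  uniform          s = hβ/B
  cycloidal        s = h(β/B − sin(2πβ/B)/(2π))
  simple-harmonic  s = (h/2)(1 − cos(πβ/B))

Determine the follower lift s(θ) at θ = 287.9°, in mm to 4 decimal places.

seg 1 [0°–56.6°] cycloidal, h=12: full span → s += 12 → s = 12.0000
seg 2 [56.6°–141.7°] dwell: s stays 12.0000
seg 3 [141.7°–241.8°] cycloidal, h=16: full span → s += 16 → s = 28.0000
seg 4 [241.8°–263.6°] dwell: s stays 28.0000
seg 5 [263.6°–325.9°] cycloidal, h=18: θ=287.9° here. β=24.3, B=62.3. 18·(0.3900 − sin(2π·0.3900)/(2π)) = 5.1954 → s = 33.1954

33.1954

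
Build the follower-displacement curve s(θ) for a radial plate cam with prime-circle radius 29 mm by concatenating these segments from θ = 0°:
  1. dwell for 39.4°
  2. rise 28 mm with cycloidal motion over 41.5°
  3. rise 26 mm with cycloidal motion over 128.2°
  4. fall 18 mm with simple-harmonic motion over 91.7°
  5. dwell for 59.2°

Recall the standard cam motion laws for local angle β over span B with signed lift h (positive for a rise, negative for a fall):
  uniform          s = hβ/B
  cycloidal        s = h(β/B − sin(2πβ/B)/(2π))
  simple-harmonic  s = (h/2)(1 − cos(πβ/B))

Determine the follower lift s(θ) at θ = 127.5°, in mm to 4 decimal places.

seg 1 [0°–39.4°] dwell: s stays 0.0000
seg 2 [39.4°–80.9°] cycloidal, h=28: full span → s += 28 → s = 28.0000
seg 3 [80.9°–209.1°] cycloidal, h=26: θ=127.5° here. β=46.6, B=128.2. 26·(0.3635 − sin(2π·0.3635)/(2π)) = 6.3211 → s = 34.3211

34.3211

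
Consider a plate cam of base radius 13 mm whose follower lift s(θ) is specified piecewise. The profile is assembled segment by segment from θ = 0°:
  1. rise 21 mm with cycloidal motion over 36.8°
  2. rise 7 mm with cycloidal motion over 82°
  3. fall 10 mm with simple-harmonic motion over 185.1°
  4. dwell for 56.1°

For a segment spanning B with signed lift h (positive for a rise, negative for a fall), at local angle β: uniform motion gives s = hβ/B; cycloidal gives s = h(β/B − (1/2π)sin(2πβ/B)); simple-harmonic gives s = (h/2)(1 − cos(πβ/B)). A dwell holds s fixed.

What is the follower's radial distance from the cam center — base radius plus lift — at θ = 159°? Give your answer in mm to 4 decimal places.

seg 1 [0°–36.8°] cycloidal, h=21: full span → s += 21 → s = 21.0000
seg 2 [36.8°–118.8°] cycloidal, h=7: full span → s += 7 → s = 28.0000
seg 3 [118.8°–303.9°] simple-harmonic, h=-10: θ=159° here. β=40.2, B=185.1. -10/2·(1 − cos(π·0.2172)) = -1.1193 → s = 26.8807
radial distance = base radius + s = 13 + 26.8807 = 39.8807

39.8807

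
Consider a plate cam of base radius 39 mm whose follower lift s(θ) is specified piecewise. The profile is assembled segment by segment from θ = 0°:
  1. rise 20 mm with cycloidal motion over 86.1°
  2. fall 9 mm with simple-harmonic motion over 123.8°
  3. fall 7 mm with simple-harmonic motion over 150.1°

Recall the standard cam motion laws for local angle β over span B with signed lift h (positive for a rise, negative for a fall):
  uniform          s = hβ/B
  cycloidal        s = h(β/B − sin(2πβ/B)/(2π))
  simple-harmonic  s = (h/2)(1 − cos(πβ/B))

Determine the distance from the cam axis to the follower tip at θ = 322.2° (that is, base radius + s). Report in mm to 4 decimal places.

seg 1 [0°–86.1°] cycloidal, h=20: full span → s += 20 → s = 20.0000
seg 2 [86.1°–209.9°] simple-harmonic, h=-9: full span → s += -9 → s = 11.0000
seg 3 [209.9°–360°] simple-harmonic, h=-7: θ=322.2° here. β=112.3, B=150.1. -7/2·(1 − cos(π·0.7482)) = -5.9606 → s = 5.0394
radial distance = base radius + s = 39 + 5.0394 = 44.0394

44.0394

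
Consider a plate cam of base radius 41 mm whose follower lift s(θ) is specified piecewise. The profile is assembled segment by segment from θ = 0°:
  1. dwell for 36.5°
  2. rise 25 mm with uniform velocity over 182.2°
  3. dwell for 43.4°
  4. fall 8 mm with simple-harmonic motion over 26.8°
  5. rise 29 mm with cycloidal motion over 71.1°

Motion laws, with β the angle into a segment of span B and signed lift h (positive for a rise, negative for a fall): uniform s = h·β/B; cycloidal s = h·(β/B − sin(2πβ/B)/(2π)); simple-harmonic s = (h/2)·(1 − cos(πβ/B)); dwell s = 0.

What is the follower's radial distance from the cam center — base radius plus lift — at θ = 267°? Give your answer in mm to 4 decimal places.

seg 1 [0°–36.5°] dwell: s stays 0.0000
seg 2 [36.5°–218.7°] uniform, h=25: full span → s += 25 → s = 25.0000
seg 3 [218.7°–262.1°] dwell: s stays 25.0000
seg 4 [262.1°–288.9°] simple-harmonic, h=-8: θ=267° here. β=4.9, B=26.8. -8/2·(1 − cos(π·0.1828)) = -0.6419 → s = 24.3581
radial distance = base radius + s = 41 + 24.3581 = 65.3581

65.3581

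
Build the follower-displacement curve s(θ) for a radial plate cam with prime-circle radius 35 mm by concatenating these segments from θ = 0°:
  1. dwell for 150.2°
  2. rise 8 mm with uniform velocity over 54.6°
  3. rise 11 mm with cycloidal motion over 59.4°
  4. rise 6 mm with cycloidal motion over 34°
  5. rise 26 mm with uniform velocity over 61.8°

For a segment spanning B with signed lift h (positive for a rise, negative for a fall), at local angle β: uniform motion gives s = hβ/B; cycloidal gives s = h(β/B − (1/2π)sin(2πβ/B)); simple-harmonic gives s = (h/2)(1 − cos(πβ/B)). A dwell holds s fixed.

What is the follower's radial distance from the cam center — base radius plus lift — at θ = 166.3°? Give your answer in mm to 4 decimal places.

seg 1 [0°–150.2°] dwell: s stays 0.0000
seg 2 [150.2°–204.8°] uniform, h=8: θ=166.3° here. β=16.1, B=54.6. 8·16.1/54.6 = 2.3590 → s = 2.3590
radial distance = base radius + s = 35 + 2.3590 = 37.3590

37.3590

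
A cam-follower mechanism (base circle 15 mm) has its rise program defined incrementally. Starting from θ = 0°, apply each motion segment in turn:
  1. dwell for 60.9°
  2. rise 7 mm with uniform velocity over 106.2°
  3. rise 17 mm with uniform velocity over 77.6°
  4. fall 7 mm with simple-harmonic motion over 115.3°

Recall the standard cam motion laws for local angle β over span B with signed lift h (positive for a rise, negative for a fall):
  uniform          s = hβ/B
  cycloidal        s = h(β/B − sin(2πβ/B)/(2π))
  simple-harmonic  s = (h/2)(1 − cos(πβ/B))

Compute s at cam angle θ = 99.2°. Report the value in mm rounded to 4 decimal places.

seg 1 [0°–60.9°] dwell: s stays 0.0000
seg 2 [60.9°–167.1°] uniform, h=7: θ=99.2° here. β=38.3, B=106.2. 7·38.3/106.2 = 2.5245 → s = 2.5245

2.5245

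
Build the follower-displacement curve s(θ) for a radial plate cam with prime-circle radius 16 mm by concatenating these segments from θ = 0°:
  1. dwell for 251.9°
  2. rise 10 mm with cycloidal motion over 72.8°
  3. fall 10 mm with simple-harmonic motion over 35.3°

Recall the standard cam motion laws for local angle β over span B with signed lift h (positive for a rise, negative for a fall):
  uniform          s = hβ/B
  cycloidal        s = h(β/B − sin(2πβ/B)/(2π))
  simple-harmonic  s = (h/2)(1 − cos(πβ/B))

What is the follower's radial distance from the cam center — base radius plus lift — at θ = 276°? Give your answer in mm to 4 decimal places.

seg 1 [0°–251.9°] dwell: s stays 0.0000
seg 2 [251.9°–324.7°] cycloidal, h=10: θ=276° here. β=24.1, B=72.8. 10·(0.3310 − sin(2π·0.3310)/(2π)) = 1.9208 → s = 1.9208
radial distance = base radius + s = 16 + 1.9208 = 17.9208

17.9208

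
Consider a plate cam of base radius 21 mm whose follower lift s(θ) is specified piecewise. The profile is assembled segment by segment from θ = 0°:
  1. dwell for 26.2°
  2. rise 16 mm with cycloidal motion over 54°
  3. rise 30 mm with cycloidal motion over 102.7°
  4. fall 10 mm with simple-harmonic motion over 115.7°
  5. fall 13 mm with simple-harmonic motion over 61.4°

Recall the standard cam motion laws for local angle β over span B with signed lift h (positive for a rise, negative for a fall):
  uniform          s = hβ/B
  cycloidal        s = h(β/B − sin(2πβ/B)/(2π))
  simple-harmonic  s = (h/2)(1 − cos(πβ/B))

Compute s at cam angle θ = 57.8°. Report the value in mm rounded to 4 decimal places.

seg 1 [0°–26.2°] dwell: s stays 0.0000
seg 2 [26.2°–80.2°] cycloidal, h=16: θ=57.8° here. β=31.6, B=54. 16·(0.5852 − sin(2π·0.5852)/(2π)) = 10.6618 → s = 10.6618

10.6618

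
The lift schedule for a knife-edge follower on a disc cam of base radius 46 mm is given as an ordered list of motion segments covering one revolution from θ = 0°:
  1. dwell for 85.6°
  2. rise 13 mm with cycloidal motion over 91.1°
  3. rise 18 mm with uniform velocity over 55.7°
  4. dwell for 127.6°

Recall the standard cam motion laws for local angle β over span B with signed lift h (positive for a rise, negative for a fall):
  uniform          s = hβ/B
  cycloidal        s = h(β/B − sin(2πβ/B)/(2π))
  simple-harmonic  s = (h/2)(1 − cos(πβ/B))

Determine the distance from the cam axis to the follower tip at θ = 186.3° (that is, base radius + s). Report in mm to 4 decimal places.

seg 1 [0°–85.6°] dwell: s stays 0.0000
seg 2 [85.6°–176.7°] cycloidal, h=13: full span → s += 13 → s = 13.0000
seg 3 [176.7°–232.4°] uniform, h=18: θ=186.3° here. β=9.6, B=55.7. 18·9.6/55.7 = 3.1023 → s = 16.1023
radial distance = base radius + s = 46 + 16.1023 = 62.1023

62.1023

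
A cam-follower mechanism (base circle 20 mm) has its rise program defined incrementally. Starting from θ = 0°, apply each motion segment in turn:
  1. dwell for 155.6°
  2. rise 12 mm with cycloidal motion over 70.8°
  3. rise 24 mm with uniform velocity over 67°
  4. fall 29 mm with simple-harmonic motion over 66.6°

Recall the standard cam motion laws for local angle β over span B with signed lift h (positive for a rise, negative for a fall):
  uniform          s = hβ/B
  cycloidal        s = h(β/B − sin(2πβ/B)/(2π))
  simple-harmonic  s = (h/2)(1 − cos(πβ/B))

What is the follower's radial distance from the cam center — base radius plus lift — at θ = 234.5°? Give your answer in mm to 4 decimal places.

seg 1 [0°–155.6°] dwell: s stays 0.0000
seg 2 [155.6°–226.4°] cycloidal, h=12: full span → s += 12 → s = 12.0000
seg 3 [226.4°–293.4°] uniform, h=24: θ=234.5° here. β=8.1, B=67. 24·8.1/67 = 2.9015 → s = 14.9015
radial distance = base radius + s = 20 + 14.9015 = 34.9015

34.9015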